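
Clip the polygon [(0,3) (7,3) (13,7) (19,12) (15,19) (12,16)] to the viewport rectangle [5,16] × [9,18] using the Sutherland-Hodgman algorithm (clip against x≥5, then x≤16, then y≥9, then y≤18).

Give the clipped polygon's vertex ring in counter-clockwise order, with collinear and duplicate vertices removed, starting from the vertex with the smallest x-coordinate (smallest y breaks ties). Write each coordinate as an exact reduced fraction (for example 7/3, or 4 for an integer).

1. After x ≥ 5: [(5,101/12) (5,3) (7,3) (13,7) (19,12) (15,19) (12,16)]
2. After x ≤ 16: [(5,101/12) (5,3) (7,3) (13,7) (16,19/2) (16,69/4) (15,19) (12,16)]
3. After y ≥ 9: [(72/13,9) (77/5,9) (16,19/2) (16,69/4) (15,19) (12,16)]
4. After y ≤ 18: [(72/13,9) (77/5,9) (16,19/2) (16,69/4) (109/7,18) (14,18) (12,16)]
5. Canonical ring: [(72/13,9) (77/5,9) (16,19/2) (16,69/4) (109/7,18) (14,18) (12,16)]

Clipped polygon: [(72/13,9) (77/5,9) (16,19/2) (16,69/4) (109/7,18) (14,18) (12,16)]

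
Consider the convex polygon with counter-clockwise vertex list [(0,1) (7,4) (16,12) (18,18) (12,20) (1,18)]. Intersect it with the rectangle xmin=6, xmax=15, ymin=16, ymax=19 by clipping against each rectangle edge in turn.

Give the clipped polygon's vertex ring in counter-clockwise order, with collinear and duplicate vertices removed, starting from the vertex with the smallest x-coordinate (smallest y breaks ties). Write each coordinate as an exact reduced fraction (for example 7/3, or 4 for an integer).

1. After x ≥ 6: [(6,25/7) (7,4) (16,12) (18,18) (12,20) (6,208/11)]
2. After x ≤ 15: [(6,25/7) (7,4) (15,100/9) (15,19) (12,20) (6,208/11)]
3. After y ≥ 16: [(6,16) (15,16) (15,19) (12,20) (6,208/11)]
4. After y ≤ 19: [(6,16) (15,16) (15,19) (15,19) (13/2,19) (6,208/11)]
5. Canonical ring: [(6,16) (15,16) (15,19) (13/2,19) (6,208/11)]

Clipped polygon: [(6,16) (15,16) (15,19) (13/2,19) (6,208/11)]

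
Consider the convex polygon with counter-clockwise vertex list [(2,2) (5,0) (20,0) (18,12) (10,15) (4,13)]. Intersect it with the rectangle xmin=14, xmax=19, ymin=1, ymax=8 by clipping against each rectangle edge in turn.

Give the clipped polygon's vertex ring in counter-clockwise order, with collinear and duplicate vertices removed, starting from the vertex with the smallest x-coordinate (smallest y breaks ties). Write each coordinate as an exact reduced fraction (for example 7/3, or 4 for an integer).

Clipped polygon: [(14,1) (19,1) (19,6) (56/3,8) (14,8)]

1. After x ≥ 14: [(14,0) (20,0) (18,12) (14,27/2)]
2. After x ≤ 19: [(14,0) (19,0) (19,6) (18,12) (14,27/2)]
3. After y ≥ 1: [(14,1) (19,1) (19,6) (18,12) (14,27/2)]
4. After y ≤ 8: [(14,8) (14,1) (19,1) (19,6) (56/3,8)]
5. Canonical ring: [(14,1) (19,1) (19,6) (56/3,8) (14,8)]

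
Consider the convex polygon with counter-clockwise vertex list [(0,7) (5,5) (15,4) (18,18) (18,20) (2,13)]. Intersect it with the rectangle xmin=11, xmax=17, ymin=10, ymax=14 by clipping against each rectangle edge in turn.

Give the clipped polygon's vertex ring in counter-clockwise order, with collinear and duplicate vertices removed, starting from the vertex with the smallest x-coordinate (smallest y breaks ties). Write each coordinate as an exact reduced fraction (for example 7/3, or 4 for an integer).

1. After x ≥ 11: [(11,22/5) (15,4) (18,18) (18,20) (11,271/16)]
2. After x ≤ 17: [(11,22/5) (15,4) (17,40/3) (17,313/16) (11,271/16)]
3. After y ≥ 10: [(11,10) (114/7,10) (17,40/3) (17,313/16) (11,271/16)]
4. After y ≤ 14: [(11,14) (11,10) (114/7,10) (17,40/3) (17,14)]
5. Canonical ring: [(11,10) (114/7,10) (17,40/3) (17,14) (11,14)]

Clipped polygon: [(11,10) (114/7,10) (17,40/3) (17,14) (11,14)]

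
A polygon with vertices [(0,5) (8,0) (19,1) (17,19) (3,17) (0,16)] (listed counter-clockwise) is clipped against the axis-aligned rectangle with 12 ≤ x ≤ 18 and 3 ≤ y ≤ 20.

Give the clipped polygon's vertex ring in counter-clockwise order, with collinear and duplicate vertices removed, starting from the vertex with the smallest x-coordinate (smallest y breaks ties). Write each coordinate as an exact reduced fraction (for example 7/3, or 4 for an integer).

Clipped polygon: [(12,3) (18,3) (18,10) (17,19) (12,128/7)]

1. After x ≥ 12: [(12,4/11) (19,1) (17,19) (12,128/7)]
2. After x ≤ 18: [(12,4/11) (18,10/11) (18,10) (17,19) (12,128/7)]
3. After y ≥ 3: [(12,3) (18,3) (18,10) (17,19) (12,128/7)]
4. After y ≤ 20: [(12,3) (18,3) (18,10) (17,19) (12,128/7)]
5. Canonical ring: [(12,3) (18,3) (18,10) (17,19) (12,128/7)]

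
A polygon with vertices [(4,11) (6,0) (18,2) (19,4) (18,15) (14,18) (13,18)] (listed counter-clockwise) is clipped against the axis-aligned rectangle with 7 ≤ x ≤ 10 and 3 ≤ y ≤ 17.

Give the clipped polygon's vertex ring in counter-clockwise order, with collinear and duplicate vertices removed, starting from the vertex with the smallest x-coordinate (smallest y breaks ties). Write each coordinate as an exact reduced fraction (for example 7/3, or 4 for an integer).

1. After x ≥ 7: [(7,40/3) (7,1/6) (18,2) (19,4) (18,15) (14,18) (13,18)]
2. After x ≤ 10: [(10,47/3) (7,40/3) (7,1/6) (10,2/3)]
3. After y ≥ 3: [(10,3) (10,47/3) (7,40/3) (7,3)]
4. After y ≤ 17: [(10,3) (10,47/3) (7,40/3) (7,3)]
5. Canonical ring: [(7,3) (10,3) (10,47/3) (7,40/3)]

Clipped polygon: [(7,3) (10,3) (10,47/3) (7,40/3)]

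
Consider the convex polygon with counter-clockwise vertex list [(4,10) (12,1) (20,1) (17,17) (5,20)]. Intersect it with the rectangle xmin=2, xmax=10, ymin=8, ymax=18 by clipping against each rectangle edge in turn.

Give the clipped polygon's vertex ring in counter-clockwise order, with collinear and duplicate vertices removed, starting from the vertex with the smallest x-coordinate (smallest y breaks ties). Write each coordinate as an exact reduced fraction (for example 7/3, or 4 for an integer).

1. After x ≥ 2: [(4,10) (12,1) (20,1) (17,17) (5,20)]
2. After x ≤ 10: [(4,10) (10,13/4) (10,75/4) (5,20)]
3. After y ≥ 8: [(4,10) (52/9,8) (10,8) (10,75/4) (5,20)]
4. After y ≤ 18: [(24/5,18) (4,10) (52/9,8) (10,8) (10,18)]
5. Canonical ring: [(4,10) (52/9,8) (10,8) (10,18) (24/5,18)]

Clipped polygon: [(4,10) (52/9,8) (10,8) (10,18) (24/5,18)]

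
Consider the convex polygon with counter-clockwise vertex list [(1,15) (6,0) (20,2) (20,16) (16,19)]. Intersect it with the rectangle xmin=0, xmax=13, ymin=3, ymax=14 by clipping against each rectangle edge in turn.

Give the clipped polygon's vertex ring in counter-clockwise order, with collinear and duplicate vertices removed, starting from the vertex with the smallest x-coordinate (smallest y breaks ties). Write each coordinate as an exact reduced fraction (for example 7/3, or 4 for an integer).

1. After x ≥ 0: [(1,15) (6,0) (20,2) (20,16) (16,19)]
2. After x ≤ 13: [(13,91/5) (1,15) (6,0) (13,1)]
3. After y ≥ 3: [(13,3) (13,91/5) (1,15) (5,3)]
4. After y ≤ 14: [(13,3) (13,14) (4/3,14) (5,3)]
5. Canonical ring: [(4/3,14) (5,3) (13,3) (13,14)]

Clipped polygon: [(4/3,14) (5,3) (13,3) (13,14)]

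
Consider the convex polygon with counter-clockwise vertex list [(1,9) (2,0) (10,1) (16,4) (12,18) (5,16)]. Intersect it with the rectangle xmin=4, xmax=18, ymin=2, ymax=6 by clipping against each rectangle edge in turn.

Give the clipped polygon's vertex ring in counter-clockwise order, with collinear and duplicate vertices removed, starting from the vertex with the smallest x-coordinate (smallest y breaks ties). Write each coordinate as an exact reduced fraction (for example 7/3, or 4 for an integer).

Clipped polygon: [(4,2) (12,2) (16,4) (108/7,6) (4,6)]

1. After x ≥ 4: [(4,57/4) (4,1/4) (10,1) (16,4) (12,18) (5,16)]
2. After x ≤ 18: [(4,57/4) (4,1/4) (10,1) (16,4) (12,18) (5,16)]
3. After y ≥ 2: [(4,57/4) (4,2) (12,2) (16,4) (12,18) (5,16)]
4. After y ≤ 6: [(4,6) (4,2) (12,2) (16,4) (108/7,6)]
5. Canonical ring: [(4,2) (12,2) (16,4) (108/7,6) (4,6)]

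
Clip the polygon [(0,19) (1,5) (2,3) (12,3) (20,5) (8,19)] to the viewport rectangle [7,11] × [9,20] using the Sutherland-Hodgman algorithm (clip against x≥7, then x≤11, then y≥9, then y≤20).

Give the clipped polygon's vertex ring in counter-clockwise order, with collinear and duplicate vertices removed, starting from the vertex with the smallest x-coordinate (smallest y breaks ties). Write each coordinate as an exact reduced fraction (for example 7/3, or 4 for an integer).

Clipped polygon: [(7,9) (11,9) (11,31/2) (8,19) (7,19)]

1. After x ≥ 7: [(7,19) (7,3) (12,3) (20,5) (8,19)]
2. After x ≤ 11: [(7,19) (7,3) (11,3) (11,31/2) (8,19)]
3. After y ≥ 9: [(7,19) (7,9) (11,9) (11,31/2) (8,19)]
4. After y ≤ 20: [(7,19) (7,9) (11,9) (11,31/2) (8,19)]
5. Canonical ring: [(7,9) (11,9) (11,31/2) (8,19) (7,19)]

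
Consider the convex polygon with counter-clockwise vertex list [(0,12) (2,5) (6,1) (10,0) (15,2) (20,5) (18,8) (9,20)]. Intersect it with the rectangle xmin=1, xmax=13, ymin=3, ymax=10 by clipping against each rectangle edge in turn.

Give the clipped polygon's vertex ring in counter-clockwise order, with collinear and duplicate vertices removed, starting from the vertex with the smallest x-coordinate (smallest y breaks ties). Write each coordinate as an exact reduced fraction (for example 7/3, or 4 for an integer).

Clipped polygon: [(1,17/2) (2,5) (4,3) (13,3) (13,10) (1,10)]

1. After x ≥ 1: [(1,116/9) (1,17/2) (2,5) (6,1) (10,0) (15,2) (20,5) (18,8) (9,20)]
2. After x ≤ 13: [(1,116/9) (1,17/2) (2,5) (6,1) (10,0) (13,6/5) (13,44/3) (9,20)]
3. After y ≥ 3: [(1,116/9) (1,17/2) (2,5) (4,3) (13,3) (13,44/3) (9,20)]
4. After y ≤ 10: [(1,10) (1,17/2) (2,5) (4,3) (13,3) (13,10)]
5. Canonical ring: [(1,17/2) (2,5) (4,3) (13,3) (13,10) (1,10)]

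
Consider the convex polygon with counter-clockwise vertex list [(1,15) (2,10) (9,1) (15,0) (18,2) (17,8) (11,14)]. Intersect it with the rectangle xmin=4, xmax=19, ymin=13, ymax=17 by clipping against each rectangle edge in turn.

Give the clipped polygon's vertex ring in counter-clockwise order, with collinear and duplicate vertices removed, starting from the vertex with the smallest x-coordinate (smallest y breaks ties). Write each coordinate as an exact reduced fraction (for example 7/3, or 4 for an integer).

Clipped polygon: [(4,13) (12,13) (11,14) (4,147/10)]

1. After x ≥ 4: [(4,147/10) (4,52/7) (9,1) (15,0) (18,2) (17,8) (11,14)]
2. After x ≤ 19: [(4,147/10) (4,52/7) (9,1) (15,0) (18,2) (17,8) (11,14)]
3. After y ≥ 13: [(4,147/10) (4,13) (12,13) (11,14)]
4. After y ≤ 17: [(4,147/10) (4,13) (12,13) (11,14)]
5. Canonical ring: [(4,13) (12,13) (11,14) (4,147/10)]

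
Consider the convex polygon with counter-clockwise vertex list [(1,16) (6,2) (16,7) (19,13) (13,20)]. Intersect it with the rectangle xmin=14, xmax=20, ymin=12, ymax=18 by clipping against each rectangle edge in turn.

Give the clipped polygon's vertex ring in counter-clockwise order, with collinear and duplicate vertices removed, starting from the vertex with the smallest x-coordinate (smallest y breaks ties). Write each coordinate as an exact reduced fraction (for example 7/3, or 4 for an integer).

1. After x ≥ 14: [(14,6) (16,7) (19,13) (14,113/6)]
2. After x ≤ 20: [(14,6) (16,7) (19,13) (14,113/6)]
3. After y ≥ 12: [(14,12) (37/2,12) (19,13) (14,113/6)]
4. After y ≤ 18: [(14,18) (14,12) (37/2,12) (19,13) (103/7,18)]
5. Canonical ring: [(14,12) (37/2,12) (19,13) (103/7,18) (14,18)]

Clipped polygon: [(14,12) (37/2,12) (19,13) (103/7,18) (14,18)]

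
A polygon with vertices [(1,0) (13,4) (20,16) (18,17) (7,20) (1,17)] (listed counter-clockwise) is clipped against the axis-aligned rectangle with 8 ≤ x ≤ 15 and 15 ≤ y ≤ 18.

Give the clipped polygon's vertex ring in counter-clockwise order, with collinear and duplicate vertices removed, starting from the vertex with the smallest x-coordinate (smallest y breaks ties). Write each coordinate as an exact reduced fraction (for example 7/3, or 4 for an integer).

Clipped polygon: [(8,15) (15,15) (15,196/11) (43/3,18) (8,18)]

1. After x ≥ 8: [(8,7/3) (13,4) (20,16) (18,17) (8,217/11)]
2. After x ≤ 15: [(8,7/3) (13,4) (15,52/7) (15,196/11) (8,217/11)]
3. After y ≥ 15: [(8,15) (15,15) (15,196/11) (8,217/11)]
4. After y ≤ 18: [(8,18) (8,15) (15,15) (15,196/11) (43/3,18)]
5. Canonical ring: [(8,15) (15,15) (15,196/11) (43/3,18) (8,18)]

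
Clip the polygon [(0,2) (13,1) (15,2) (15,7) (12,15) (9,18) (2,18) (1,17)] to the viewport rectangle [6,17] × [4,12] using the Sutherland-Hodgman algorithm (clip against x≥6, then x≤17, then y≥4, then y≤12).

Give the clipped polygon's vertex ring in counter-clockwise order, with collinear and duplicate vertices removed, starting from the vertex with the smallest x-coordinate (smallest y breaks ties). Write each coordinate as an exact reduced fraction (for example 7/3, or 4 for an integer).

Clipped polygon: [(6,4) (15,4) (15,7) (105/8,12) (6,12)]

1. After x ≥ 6: [(6,20/13) (13,1) (15,2) (15,7) (12,15) (9,18) (6,18)]
2. After x ≤ 17: [(6,20/13) (13,1) (15,2) (15,7) (12,15) (9,18) (6,18)]
3. After y ≥ 4: [(6,4) (15,4) (15,7) (12,15) (9,18) (6,18)]
4. After y ≤ 12: [(6,12) (6,4) (15,4) (15,7) (105/8,12)]
5. Canonical ring: [(6,4) (15,4) (15,7) (105/8,12) (6,12)]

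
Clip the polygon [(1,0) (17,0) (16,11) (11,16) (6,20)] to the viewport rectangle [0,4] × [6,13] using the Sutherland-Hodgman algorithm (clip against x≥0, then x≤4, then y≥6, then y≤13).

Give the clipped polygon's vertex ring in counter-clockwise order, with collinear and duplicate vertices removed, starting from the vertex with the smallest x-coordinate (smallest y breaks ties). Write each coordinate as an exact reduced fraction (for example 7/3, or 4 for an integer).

1. After x ≥ 0: [(1,0) (17,0) (16,11) (11,16) (6,20)]
2. After x ≤ 4: [(4,12) (1,0) (4,0)]
3. After y ≥ 6: [(4,6) (4,12) (5/2,6)]
4. After y ≤ 13: [(4,6) (4,12) (5/2,6)]
5. Canonical ring: [(5/2,6) (4,6) (4,12)]

Clipped polygon: [(5/2,6) (4,6) (4,12)]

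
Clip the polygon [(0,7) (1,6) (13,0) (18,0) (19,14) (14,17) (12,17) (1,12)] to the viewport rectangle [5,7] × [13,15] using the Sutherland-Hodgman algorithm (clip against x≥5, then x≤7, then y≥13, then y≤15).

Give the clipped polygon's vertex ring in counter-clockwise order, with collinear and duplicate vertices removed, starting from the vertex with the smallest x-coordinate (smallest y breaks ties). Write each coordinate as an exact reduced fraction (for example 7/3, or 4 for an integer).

1. After x ≥ 5: [(5,4) (13,0) (18,0) (19,14) (14,17) (12,17) (5,152/11)]
2. After x ≤ 7: [(5,4) (7,3) (7,162/11) (5,152/11)]
3. After y ≥ 13: [(5,13) (7,13) (7,162/11) (5,152/11)]
4. After y ≤ 15: [(5,13) (7,13) (7,162/11) (5,152/11)]
5. Canonical ring: [(5,13) (7,13) (7,162/11) (5,152/11)]

Clipped polygon: [(5,13) (7,13) (7,162/11) (5,152/11)]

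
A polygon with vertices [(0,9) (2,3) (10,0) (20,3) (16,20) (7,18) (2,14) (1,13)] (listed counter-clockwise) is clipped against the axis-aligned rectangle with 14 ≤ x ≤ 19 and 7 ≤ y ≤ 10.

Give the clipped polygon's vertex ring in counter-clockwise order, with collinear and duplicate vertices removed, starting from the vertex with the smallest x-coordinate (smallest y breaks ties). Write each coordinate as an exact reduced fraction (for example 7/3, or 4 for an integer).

1. After x ≥ 14: [(14,6/5) (20,3) (16,20) (14,176/9)]
2. After x ≤ 19: [(14,6/5) (19,27/10) (19,29/4) (16,20) (14,176/9)]
3. After y ≥ 7: [(14,7) (19,7) (19,29/4) (16,20) (14,176/9)]
4. After y ≤ 10: [(14,10) (14,7) (19,7) (19,29/4) (312/17,10)]
5. Canonical ring: [(14,7) (19,7) (19,29/4) (312/17,10) (14,10)]

Clipped polygon: [(14,7) (19,7) (19,29/4) (312/17,10) (14,10)]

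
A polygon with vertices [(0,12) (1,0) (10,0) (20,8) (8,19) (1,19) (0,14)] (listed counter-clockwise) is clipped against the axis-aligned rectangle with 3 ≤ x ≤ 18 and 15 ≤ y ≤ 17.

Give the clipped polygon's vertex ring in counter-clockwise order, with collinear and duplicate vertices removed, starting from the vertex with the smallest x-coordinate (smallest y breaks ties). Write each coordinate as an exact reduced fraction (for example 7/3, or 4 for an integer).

1. After x ≥ 3: [(3,0) (10,0) (20,8) (8,19) (3,19)]
2. After x ≤ 18: [(3,0) (10,0) (18,32/5) (18,59/6) (8,19) (3,19)]
3. After y ≥ 15: [(3,15) (136/11,15) (8,19) (3,19)]
4. After y ≤ 17: [(3,17) (3,15) (136/11,15) (112/11,17)]
5. Canonical ring: [(3,15) (136/11,15) (112/11,17) (3,17)]

Clipped polygon: [(3,15) (136/11,15) (112/11,17) (3,17)]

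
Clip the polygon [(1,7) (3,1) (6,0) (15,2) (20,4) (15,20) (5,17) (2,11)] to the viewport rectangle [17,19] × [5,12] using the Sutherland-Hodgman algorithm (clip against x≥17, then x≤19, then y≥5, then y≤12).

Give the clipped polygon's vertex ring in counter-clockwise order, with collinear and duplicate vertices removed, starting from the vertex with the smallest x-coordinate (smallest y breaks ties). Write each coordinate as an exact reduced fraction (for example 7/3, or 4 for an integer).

1. After x ≥ 17: [(17,14/5) (20,4) (17,68/5)]
2. After x ≤ 19: [(17,14/5) (19,18/5) (19,36/5) (17,68/5)]
3. After y ≥ 5: [(17,5) (19,5) (19,36/5) (17,68/5)]
4. After y ≤ 12: [(17,12) (17,5) (19,5) (19,36/5) (35/2,12)]
5. Canonical ring: [(17,5) (19,5) (19,36/5) (35/2,12) (17,12)]

Clipped polygon: [(17,5) (19,5) (19,36/5) (35/2,12) (17,12)]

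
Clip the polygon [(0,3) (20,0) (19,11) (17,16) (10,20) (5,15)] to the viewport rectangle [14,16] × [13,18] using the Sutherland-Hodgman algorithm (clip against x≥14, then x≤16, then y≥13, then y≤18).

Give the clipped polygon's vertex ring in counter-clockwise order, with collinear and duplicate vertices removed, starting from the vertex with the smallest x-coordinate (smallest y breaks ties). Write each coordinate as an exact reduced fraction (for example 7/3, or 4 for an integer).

1. After x ≥ 14: [(14,9/10) (20,0) (19,11) (17,16) (14,124/7)]
2. After x ≤ 16: [(14,9/10) (16,3/5) (16,116/7) (14,124/7)]
3. After y ≥ 13: [(14,13) (16,13) (16,116/7) (14,124/7)]
4. After y ≤ 18: [(14,13) (16,13) (16,116/7) (14,124/7)]
5. Canonical ring: [(14,13) (16,13) (16,116/7) (14,124/7)]

Clipped polygon: [(14,13) (16,13) (16,116/7) (14,124/7)]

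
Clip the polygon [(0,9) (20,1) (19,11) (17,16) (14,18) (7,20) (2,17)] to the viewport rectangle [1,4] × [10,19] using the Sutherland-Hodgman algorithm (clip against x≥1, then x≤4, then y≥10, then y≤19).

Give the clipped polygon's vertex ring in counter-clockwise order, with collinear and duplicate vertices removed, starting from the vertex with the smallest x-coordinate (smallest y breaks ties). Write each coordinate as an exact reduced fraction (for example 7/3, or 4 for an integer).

Clipped polygon: [(1,10) (4,10) (4,91/5) (2,17) (1,13)]

1. After x ≥ 1: [(1,13) (1,43/5) (20,1) (19,11) (17,16) (14,18) (7,20) (2,17)]
2. After x ≤ 4: [(1,13) (1,43/5) (4,37/5) (4,91/5) (2,17)]
3. After y ≥ 10: [(1,13) (1,10) (4,10) (4,91/5) (2,17)]
4. After y ≤ 19: [(1,13) (1,10) (4,10) (4,91/5) (2,17)]
5. Canonical ring: [(1,10) (4,10) (4,91/5) (2,17) (1,13)]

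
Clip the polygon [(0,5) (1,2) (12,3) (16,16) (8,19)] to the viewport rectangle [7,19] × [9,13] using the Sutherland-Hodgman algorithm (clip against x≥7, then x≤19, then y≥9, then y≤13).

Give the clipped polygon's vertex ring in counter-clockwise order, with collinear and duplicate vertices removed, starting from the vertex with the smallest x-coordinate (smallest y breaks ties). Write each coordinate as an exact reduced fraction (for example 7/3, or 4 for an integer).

Clipped polygon: [(7,9) (180/13,9) (196/13,13) (7,13)]

1. After x ≥ 7: [(7,69/4) (7,28/11) (12,3) (16,16) (8,19)]
2. After x ≤ 19: [(7,69/4) (7,28/11) (12,3) (16,16) (8,19)]
3. After y ≥ 9: [(7,69/4) (7,9) (180/13,9) (16,16) (8,19)]
4. After y ≤ 13: [(7,13) (7,9) (180/13,9) (196/13,13)]
5. Canonical ring: [(7,9) (180/13,9) (196/13,13) (7,13)]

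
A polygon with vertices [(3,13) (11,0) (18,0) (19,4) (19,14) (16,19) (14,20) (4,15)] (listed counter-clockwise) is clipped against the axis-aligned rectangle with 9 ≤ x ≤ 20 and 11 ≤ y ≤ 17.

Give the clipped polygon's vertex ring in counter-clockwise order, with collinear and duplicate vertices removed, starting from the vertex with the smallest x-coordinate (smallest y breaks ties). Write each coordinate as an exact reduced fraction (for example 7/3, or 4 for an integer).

1. After x ≥ 9: [(9,13/4) (11,0) (18,0) (19,4) (19,14) (16,19) (14,20) (9,35/2)]
2. After x ≤ 20: [(9,13/4) (11,0) (18,0) (19,4) (19,14) (16,19) (14,20) (9,35/2)]
3. After y ≥ 11: [(9,11) (19,11) (19,14) (16,19) (14,20) (9,35/2)]
4. After y ≤ 17: [(9,17) (9,11) (19,11) (19,14) (86/5,17)]
5. Canonical ring: [(9,11) (19,11) (19,14) (86/5,17) (9,17)]

Clipped polygon: [(9,11) (19,11) (19,14) (86/5,17) (9,17)]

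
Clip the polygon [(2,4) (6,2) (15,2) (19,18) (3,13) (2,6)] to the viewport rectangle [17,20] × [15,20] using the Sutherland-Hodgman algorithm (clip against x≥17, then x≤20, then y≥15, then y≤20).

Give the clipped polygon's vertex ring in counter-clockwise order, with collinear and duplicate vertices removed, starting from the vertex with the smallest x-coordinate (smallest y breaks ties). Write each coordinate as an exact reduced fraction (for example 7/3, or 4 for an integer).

Clipped polygon: [(17,15) (73/4,15) (19,18) (17,139/8)]

1. After x ≥ 17: [(17,10) (19,18) (17,139/8)]
2. After x ≤ 20: [(17,10) (19,18) (17,139/8)]
3. After y ≥ 15: [(17,15) (73/4,15) (19,18) (17,139/8)]
4. After y ≤ 20: [(17,15) (73/4,15) (19,18) (17,139/8)]
5. Canonical ring: [(17,15) (73/4,15) (19,18) (17,139/8)]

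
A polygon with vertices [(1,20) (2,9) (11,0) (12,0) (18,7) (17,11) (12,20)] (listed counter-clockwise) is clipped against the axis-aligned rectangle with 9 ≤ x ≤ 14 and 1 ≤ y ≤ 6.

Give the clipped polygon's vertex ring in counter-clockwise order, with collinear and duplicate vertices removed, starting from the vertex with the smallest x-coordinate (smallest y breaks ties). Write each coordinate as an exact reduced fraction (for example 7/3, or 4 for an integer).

Clipped polygon: [(9,2) (10,1) (90/7,1) (14,7/3) (14,6) (9,6)]

1. After x ≥ 9: [(9,20) (9,2) (11,0) (12,0) (18,7) (17,11) (12,20)]
2. After x ≤ 14: [(9,20) (9,2) (11,0) (12,0) (14,7/3) (14,82/5) (12,20)]
3. After y ≥ 1: [(9,20) (9,2) (10,1) (90/7,1) (14,7/3) (14,82/5) (12,20)]
4. After y ≤ 6: [(9,6) (9,2) (10,1) (90/7,1) (14,7/3) (14,6)]
5. Canonical ring: [(9,2) (10,1) (90/7,1) (14,7/3) (14,6) (9,6)]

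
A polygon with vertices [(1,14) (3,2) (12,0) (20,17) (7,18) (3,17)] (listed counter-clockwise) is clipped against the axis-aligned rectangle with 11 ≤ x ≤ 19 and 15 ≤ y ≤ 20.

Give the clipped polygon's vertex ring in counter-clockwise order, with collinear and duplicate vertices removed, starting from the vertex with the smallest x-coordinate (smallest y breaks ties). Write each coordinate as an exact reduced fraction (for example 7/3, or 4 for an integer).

Clipped polygon: [(11,15) (19,15) (19,222/13) (11,230/13)]

1. After x ≥ 11: [(11,2/9) (12,0) (20,17) (11,230/13)]
2. After x ≤ 19: [(11,2/9) (12,0) (19,119/8) (19,222/13) (11,230/13)]
3. After y ≥ 15: [(11,15) (19,15) (19,222/13) (11,230/13)]
4. After y ≤ 20: [(11,15) (19,15) (19,222/13) (11,230/13)]
5. Canonical ring: [(11,15) (19,15) (19,222/13) (11,230/13)]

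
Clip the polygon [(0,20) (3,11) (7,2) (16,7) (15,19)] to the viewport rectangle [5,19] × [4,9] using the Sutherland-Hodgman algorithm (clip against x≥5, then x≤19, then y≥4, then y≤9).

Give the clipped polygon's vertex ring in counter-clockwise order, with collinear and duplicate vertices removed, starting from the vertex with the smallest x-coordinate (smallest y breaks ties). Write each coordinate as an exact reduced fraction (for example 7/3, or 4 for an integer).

1. After x ≥ 5: [(5,59/3) (5,13/2) (7,2) (16,7) (15,19)]
2. After x ≤ 19: [(5,59/3) (5,13/2) (7,2) (16,7) (15,19)]
3. After y ≥ 4: [(5,59/3) (5,13/2) (55/9,4) (53/5,4) (16,7) (15,19)]
4. After y ≤ 9: [(5,9) (5,13/2) (55/9,4) (53/5,4) (16,7) (95/6,9)]
5. Canonical ring: [(5,13/2) (55/9,4) (53/5,4) (16,7) (95/6,9) (5,9)]

Clipped polygon: [(5,13/2) (55/9,4) (53/5,4) (16,7) (95/6,9) (5,9)]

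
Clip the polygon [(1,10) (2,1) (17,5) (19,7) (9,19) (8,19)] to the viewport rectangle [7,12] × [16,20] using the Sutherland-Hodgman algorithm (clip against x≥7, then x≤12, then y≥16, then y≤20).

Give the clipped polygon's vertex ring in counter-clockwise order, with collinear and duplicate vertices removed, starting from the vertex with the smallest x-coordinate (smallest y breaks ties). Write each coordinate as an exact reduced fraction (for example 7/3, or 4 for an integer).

Clipped polygon: [(7,16) (23/2,16) (9,19) (8,19) (7,124/7)]

1. After x ≥ 7: [(7,124/7) (7,7/3) (17,5) (19,7) (9,19) (8,19)]
2. After x ≤ 12: [(7,124/7) (7,7/3) (12,11/3) (12,77/5) (9,19) (8,19)]
3. After y ≥ 16: [(7,124/7) (7,16) (23/2,16) (9,19) (8,19)]
4. After y ≤ 20: [(7,124/7) (7,16) (23/2,16) (9,19) (8,19)]
5. Canonical ring: [(7,16) (23/2,16) (9,19) (8,19) (7,124/7)]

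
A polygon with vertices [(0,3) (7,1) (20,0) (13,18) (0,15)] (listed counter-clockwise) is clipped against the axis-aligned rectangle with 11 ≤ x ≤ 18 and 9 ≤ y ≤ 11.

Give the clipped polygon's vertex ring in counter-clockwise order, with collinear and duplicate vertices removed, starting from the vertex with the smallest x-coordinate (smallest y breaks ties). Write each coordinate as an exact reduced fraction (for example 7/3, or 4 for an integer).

1. After x ≥ 11: [(11,9/13) (20,0) (13,18) (11,228/13)]
2. After x ≤ 18: [(11,9/13) (18,2/13) (18,36/7) (13,18) (11,228/13)]
3. After y ≥ 9: [(11,9) (33/2,9) (13,18) (11,228/13)]
4. After y ≤ 11: [(11,11) (11,9) (33/2,9) (283/18,11)]
5. Canonical ring: [(11,9) (33/2,9) (283/18,11) (11,11)]

Clipped polygon: [(11,9) (33/2,9) (283/18,11) (11,11)]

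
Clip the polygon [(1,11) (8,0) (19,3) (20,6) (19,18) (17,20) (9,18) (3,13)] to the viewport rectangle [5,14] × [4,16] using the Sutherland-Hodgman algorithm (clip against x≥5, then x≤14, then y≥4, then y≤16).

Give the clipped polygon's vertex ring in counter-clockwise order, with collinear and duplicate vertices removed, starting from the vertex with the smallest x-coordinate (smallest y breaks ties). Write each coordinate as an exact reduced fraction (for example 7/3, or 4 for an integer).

1. After x ≥ 5: [(5,33/7) (8,0) (19,3) (20,6) (19,18) (17,20) (9,18) (5,44/3)]
2. After x ≤ 14: [(5,33/7) (8,0) (14,18/11) (14,77/4) (9,18) (5,44/3)]
3. After y ≥ 4: [(5,33/7) (60/11,4) (14,4) (14,77/4) (9,18) (5,44/3)]
4. After y ≤ 16: [(5,33/7) (60/11,4) (14,4) (14,16) (33/5,16) (5,44/3)]
5. Canonical ring: [(5,33/7) (60/11,4) (14,4) (14,16) (33/5,16) (5,44/3)]

Clipped polygon: [(5,33/7) (60/11,4) (14,4) (14,16) (33/5,16) (5,44/3)]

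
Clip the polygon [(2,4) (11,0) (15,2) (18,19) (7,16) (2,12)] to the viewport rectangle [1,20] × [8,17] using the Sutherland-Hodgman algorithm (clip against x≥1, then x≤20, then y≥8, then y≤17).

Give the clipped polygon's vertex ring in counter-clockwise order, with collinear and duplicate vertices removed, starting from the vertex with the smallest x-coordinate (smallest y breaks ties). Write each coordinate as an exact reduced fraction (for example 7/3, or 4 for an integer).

Clipped polygon: [(2,8) (273/17,8) (300/17,17) (32/3,17) (7,16) (2,12)]

1. After x ≥ 1: [(2,4) (11,0) (15,2) (18,19) (7,16) (2,12)]
2. After x ≤ 20: [(2,4) (11,0) (15,2) (18,19) (7,16) (2,12)]
3. After y ≥ 8: [(2,8) (273/17,8) (18,19) (7,16) (2,12)]
4. After y ≤ 17: [(2,8) (273/17,8) (300/17,17) (32/3,17) (7,16) (2,12)]
5. Canonical ring: [(2,8) (273/17,8) (300/17,17) (32/3,17) (7,16) (2,12)]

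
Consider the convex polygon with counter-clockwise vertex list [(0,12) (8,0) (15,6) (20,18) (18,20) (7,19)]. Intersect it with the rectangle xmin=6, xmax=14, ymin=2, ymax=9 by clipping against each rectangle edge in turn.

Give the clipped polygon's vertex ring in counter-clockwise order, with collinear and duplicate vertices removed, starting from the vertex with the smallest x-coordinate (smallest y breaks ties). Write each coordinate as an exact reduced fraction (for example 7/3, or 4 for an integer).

1. After x ≥ 6: [(6,18) (6,3) (8,0) (15,6) (20,18) (18,20) (7,19)]
2. After x ≤ 14: [(6,18) (6,3) (8,0) (14,36/7) (14,216/11) (7,19)]
3. After y ≥ 2: [(6,18) (6,3) (20/3,2) (31/3,2) (14,36/7) (14,216/11) (7,19)]
4. After y ≤ 9: [(6,9) (6,3) (20/3,2) (31/3,2) (14,36/7) (14,9)]
5. Canonical ring: [(6,3) (20/3,2) (31/3,2) (14,36/7) (14,9) (6,9)]

Clipped polygon: [(6,3) (20/3,2) (31/3,2) (14,36/7) (14,9) (6,9)]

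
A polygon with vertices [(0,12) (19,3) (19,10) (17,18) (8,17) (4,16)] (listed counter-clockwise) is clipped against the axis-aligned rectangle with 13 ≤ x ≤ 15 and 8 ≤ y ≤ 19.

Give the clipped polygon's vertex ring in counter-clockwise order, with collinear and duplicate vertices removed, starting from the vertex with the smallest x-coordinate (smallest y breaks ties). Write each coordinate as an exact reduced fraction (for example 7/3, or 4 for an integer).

Clipped polygon: [(13,8) (15,8) (15,160/9) (13,158/9)]

1. After x ≥ 13: [(13,111/19) (19,3) (19,10) (17,18) (13,158/9)]
2. After x ≤ 15: [(13,111/19) (15,93/19) (15,160/9) (13,158/9)]
3. After y ≥ 8: [(13,8) (15,8) (15,160/9) (13,158/9)]
4. After y ≤ 19: [(13,8) (15,8) (15,160/9) (13,158/9)]
5. Canonical ring: [(13,8) (15,8) (15,160/9) (13,158/9)]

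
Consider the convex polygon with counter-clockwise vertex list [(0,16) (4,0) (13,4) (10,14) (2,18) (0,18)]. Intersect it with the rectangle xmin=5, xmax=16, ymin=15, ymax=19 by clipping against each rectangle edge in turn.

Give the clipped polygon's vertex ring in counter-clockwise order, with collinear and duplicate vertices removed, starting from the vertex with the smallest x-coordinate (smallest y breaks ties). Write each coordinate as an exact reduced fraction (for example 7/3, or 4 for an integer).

1. After x ≥ 5: [(5,4/9) (13,4) (10,14) (5,33/2)]
2. After x ≤ 16: [(5,4/9) (13,4) (10,14) (5,33/2)]
3. After y ≥ 15: [(5,15) (8,15) (5,33/2)]
4. After y ≤ 19: [(5,15) (8,15) (5,33/2)]
5. Canonical ring: [(5,15) (8,15) (5,33/2)]

Clipped polygon: [(5,15) (8,15) (5,33/2)]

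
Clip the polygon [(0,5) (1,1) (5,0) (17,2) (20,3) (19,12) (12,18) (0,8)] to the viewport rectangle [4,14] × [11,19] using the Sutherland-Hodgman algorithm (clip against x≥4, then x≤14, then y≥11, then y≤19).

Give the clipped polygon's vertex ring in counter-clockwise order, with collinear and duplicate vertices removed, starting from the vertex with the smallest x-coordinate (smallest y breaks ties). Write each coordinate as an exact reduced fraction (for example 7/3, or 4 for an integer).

Clipped polygon: [(4,11) (14,11) (14,114/7) (12,18) (4,34/3)]

1. After x ≥ 4: [(4,1/4) (5,0) (17,2) (20,3) (19,12) (12,18) (4,34/3)]
2. After x ≤ 14: [(4,1/4) (5,0) (14,3/2) (14,114/7) (12,18) (4,34/3)]
3. After y ≥ 11: [(4,11) (14,11) (14,114/7) (12,18) (4,34/3)]
4. After y ≤ 19: [(4,11) (14,11) (14,114/7) (12,18) (4,34/3)]
5. Canonical ring: [(4,11) (14,11) (14,114/7) (12,18) (4,34/3)]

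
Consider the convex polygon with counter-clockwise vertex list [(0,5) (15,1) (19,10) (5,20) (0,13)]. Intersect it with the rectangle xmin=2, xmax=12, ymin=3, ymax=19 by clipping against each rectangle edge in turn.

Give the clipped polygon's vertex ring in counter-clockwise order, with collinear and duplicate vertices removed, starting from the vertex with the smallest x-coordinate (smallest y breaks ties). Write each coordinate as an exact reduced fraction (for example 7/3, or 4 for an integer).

Clipped polygon: [(2,67/15) (15/2,3) (12,3) (12,15) (32/5,19) (30/7,19) (2,79/5)]

1. After x ≥ 2: [(2,67/15) (15,1) (19,10) (5,20) (2,79/5)]
2. After x ≤ 12: [(2,67/15) (12,9/5) (12,15) (5,20) (2,79/5)]
3. After y ≥ 3: [(2,67/15) (15/2,3) (12,3) (12,15) (5,20) (2,79/5)]
4. After y ≤ 19: [(2,67/15) (15/2,3) (12,3) (12,15) (32/5,19) (30/7,19) (2,79/5)]
5. Canonical ring: [(2,67/15) (15/2,3) (12,3) (12,15) (32/5,19) (30/7,19) (2,79/5)]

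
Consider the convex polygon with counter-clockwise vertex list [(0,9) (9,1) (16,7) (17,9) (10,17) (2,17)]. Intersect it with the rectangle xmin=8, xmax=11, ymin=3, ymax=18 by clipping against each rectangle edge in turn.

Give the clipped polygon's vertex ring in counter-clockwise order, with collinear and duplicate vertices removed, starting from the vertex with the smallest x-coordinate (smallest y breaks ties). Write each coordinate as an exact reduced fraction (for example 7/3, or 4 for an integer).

Clipped polygon: [(8,3) (11,3) (11,111/7) (10,17) (8,17)]

1. After x ≥ 8: [(8,17/9) (9,1) (16,7) (17,9) (10,17) (8,17)]
2. After x ≤ 11: [(8,17/9) (9,1) (11,19/7) (11,111/7) (10,17) (8,17)]
3. After y ≥ 3: [(8,3) (11,3) (11,111/7) (10,17) (8,17)]
4. After y ≤ 18: [(8,3) (11,3) (11,111/7) (10,17) (8,17)]
5. Canonical ring: [(8,3) (11,3) (11,111/7) (10,17) (8,17)]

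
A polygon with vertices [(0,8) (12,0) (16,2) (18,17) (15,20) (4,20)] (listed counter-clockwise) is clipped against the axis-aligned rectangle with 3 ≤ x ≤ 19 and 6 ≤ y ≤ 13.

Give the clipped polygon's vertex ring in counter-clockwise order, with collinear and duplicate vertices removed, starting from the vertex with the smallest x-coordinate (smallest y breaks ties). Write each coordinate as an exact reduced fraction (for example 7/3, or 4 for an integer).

1. After x ≥ 3: [(3,17) (3,6) (12,0) (16,2) (18,17) (15,20) (4,20)]
2. After x ≤ 19: [(3,17) (3,6) (12,0) (16,2) (18,17) (15,20) (4,20)]
3. After y ≥ 6: [(3,17) (3,6) (3,6) (248/15,6) (18,17) (15,20) (4,20)]
4. After y ≤ 13: [(3,13) (3,6) (3,6) (248/15,6) (262/15,13)]
5. Canonical ring: [(3,6) (248/15,6) (262/15,13) (3,13)]

Clipped polygon: [(3,6) (248/15,6) (262/15,13) (3,13)]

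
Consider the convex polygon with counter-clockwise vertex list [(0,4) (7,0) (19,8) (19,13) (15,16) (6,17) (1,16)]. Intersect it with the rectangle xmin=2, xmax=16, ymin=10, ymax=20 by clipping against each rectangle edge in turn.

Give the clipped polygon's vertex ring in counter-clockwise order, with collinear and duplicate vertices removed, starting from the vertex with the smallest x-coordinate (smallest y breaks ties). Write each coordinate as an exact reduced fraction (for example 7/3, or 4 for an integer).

1. After x ≥ 2: [(2,20/7) (7,0) (19,8) (19,13) (15,16) (6,17) (2,81/5)]
2. After x ≤ 16: [(2,20/7) (7,0) (16,6) (16,61/4) (15,16) (6,17) (2,81/5)]
3. After y ≥ 10: [(2,10) (16,10) (16,61/4) (15,16) (6,17) (2,81/5)]
4. After y ≤ 20: [(2,10) (16,10) (16,61/4) (15,16) (6,17) (2,81/5)]
5. Canonical ring: [(2,10) (16,10) (16,61/4) (15,16) (6,17) (2,81/5)]

Clipped polygon: [(2,10) (16,10) (16,61/4) (15,16) (6,17) (2,81/5)]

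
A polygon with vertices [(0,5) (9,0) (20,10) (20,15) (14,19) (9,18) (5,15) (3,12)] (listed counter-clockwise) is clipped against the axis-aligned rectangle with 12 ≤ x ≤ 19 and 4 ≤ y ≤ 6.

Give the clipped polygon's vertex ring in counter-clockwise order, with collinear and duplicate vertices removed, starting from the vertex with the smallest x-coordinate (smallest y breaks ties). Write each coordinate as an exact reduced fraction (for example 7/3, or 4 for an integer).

Clipped polygon: [(12,4) (67/5,4) (78/5,6) (12,6)]

1. After x ≥ 12: [(12,30/11) (20,10) (20,15) (14,19) (12,93/5)]
2. After x ≤ 19: [(12,30/11) (19,100/11) (19,47/3) (14,19) (12,93/5)]
3. After y ≥ 4: [(12,4) (67/5,4) (19,100/11) (19,47/3) (14,19) (12,93/5)]
4. After y ≤ 6: [(12,6) (12,4) (67/5,4) (78/5,6)]
5. Canonical ring: [(12,4) (67/5,4) (78/5,6) (12,6)]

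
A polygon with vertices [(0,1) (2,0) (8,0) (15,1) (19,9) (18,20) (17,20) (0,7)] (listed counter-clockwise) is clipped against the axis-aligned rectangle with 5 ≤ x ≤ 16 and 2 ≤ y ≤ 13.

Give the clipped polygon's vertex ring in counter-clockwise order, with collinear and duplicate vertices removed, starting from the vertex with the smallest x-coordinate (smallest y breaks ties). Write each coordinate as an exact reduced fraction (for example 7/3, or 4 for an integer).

1. After x ≥ 5: [(5,0) (8,0) (15,1) (19,9) (18,20) (17,20) (5,184/17)]
2. After x ≤ 16: [(5,0) (8,0) (15,1) (16,3) (16,327/17) (5,184/17)]
3. After y ≥ 2: [(5,2) (31/2,2) (16,3) (16,327/17) (5,184/17)]
4. After y ≤ 13: [(5,2) (31/2,2) (16,3) (16,13) (102/13,13) (5,184/17)]
5. Canonical ring: [(5,2) (31/2,2) (16,3) (16,13) (102/13,13) (5,184/17)]

Clipped polygon: [(5,2) (31/2,2) (16,3) (16,13) (102/13,13) (5,184/17)]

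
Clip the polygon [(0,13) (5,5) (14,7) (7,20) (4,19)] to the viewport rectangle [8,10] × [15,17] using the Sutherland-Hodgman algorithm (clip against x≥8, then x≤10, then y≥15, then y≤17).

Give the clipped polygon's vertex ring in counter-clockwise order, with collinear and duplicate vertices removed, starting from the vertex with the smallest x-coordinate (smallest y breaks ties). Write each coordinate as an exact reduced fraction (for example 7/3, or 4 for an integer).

Clipped polygon: [(8,15) (126/13,15) (112/13,17) (8,17)]

1. After x ≥ 8: [(8,17/3) (14,7) (8,127/7)]
2. After x ≤ 10: [(8,17/3) (10,55/9) (10,101/7) (8,127/7)]
3. After y ≥ 15: [(8,15) (126/13,15) (8,127/7)]
4. After y ≤ 17: [(8,17) (8,15) (126/13,15) (112/13,17)]
5. Canonical ring: [(8,15) (126/13,15) (112/13,17) (8,17)]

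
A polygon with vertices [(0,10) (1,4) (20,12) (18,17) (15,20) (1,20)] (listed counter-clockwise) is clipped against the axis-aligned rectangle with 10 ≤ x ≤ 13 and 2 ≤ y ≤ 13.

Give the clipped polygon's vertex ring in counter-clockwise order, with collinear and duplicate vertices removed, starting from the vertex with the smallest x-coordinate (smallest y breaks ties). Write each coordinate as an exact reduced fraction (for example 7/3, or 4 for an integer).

1. After x ≥ 10: [(10,148/19) (20,12) (18,17) (15,20) (10,20)]
2. After x ≤ 13: [(10,148/19) (13,172/19) (13,20) (10,20)]
3. After y ≥ 2: [(10,148/19) (13,172/19) (13,20) (10,20)]
4. After y ≤ 13: [(10,13) (10,148/19) (13,172/19) (13,13)]
5. Canonical ring: [(10,148/19) (13,172/19) (13,13) (10,13)]

Clipped polygon: [(10,148/19) (13,172/19) (13,13) (10,13)]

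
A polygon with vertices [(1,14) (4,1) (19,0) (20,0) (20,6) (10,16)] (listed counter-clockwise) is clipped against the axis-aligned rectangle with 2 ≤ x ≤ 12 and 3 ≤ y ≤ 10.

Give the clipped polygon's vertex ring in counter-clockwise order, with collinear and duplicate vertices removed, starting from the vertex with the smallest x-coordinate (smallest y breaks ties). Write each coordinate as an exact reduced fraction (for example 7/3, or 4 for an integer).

1. After x ≥ 2: [(2,128/9) (2,29/3) (4,1) (19,0) (20,0) (20,6) (10,16)]
2. After x ≤ 12: [(2,128/9) (2,29/3) (4,1) (12,7/15) (12,14) (10,16)]
3. After y ≥ 3: [(2,128/9) (2,29/3) (46/13,3) (12,3) (12,14) (10,16)]
4. After y ≤ 10: [(2,10) (2,29/3) (46/13,3) (12,3) (12,10)]
5. Canonical ring: [(2,29/3) (46/13,3) (12,3) (12,10) (2,10)]

Clipped polygon: [(2,29/3) (46/13,3) (12,3) (12,10) (2,10)]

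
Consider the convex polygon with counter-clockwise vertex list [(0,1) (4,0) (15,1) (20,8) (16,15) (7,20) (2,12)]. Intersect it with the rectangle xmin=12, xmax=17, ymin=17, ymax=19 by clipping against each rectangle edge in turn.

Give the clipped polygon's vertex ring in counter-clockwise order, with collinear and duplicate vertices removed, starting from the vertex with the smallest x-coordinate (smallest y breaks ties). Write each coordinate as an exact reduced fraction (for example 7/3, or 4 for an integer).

1. After x ≥ 12: [(12,8/11) (15,1) (20,8) (16,15) (12,155/9)]
2. After x ≤ 17: [(12,8/11) (15,1) (17,19/5) (17,53/4) (16,15) (12,155/9)]
3. After y ≥ 17: [(12,17) (62/5,17) (12,155/9)]
4. After y ≤ 19: [(12,17) (62/5,17) (12,155/9)]
5. Canonical ring: [(12,17) (62/5,17) (12,155/9)]

Clipped polygon: [(12,17) (62/5,17) (12,155/9)]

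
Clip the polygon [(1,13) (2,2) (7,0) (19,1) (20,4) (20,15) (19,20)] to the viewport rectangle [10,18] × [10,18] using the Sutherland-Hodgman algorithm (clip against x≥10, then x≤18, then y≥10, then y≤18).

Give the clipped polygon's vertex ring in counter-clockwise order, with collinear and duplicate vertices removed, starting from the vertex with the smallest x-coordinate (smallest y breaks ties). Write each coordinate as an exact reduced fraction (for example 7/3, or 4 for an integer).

1. After x ≥ 10: [(10,33/2) (10,1/4) (19,1) (20,4) (20,15) (19,20)]
2. After x ≤ 18: [(18,353/18) (10,33/2) (10,1/4) (18,11/12)]
3. After y ≥ 10: [(18,10) (18,353/18) (10,33/2) (10,10)]
4. After y ≤ 18: [(18,10) (18,18) (97/7,18) (10,33/2) (10,10)]
5. Canonical ring: [(10,10) (18,10) (18,18) (97/7,18) (10,33/2)]

Clipped polygon: [(10,10) (18,10) (18,18) (97/7,18) (10,33/2)]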